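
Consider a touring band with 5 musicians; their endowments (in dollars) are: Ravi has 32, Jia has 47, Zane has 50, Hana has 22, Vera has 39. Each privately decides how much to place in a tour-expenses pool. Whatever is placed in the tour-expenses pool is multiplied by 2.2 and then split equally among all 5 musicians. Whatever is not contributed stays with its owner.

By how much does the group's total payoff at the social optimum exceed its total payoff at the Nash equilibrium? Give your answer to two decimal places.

The private return per contributed unit is 2.2/5 = 0.4400 < 1 for every player regardless of endowment, so the Nash equilibrium is zero contribution and the group total is Σ E_j = 32 + 47 + 50 + 22 + 39 = 190.
Each contributed unit returns 2.200 to the group, so the social optimum is full contribution by everyone: group total = 2.200 × 190 = 418.00.
Efficiency loss = (2.200 − 1) × 190 = 228.00.

228.00 dollars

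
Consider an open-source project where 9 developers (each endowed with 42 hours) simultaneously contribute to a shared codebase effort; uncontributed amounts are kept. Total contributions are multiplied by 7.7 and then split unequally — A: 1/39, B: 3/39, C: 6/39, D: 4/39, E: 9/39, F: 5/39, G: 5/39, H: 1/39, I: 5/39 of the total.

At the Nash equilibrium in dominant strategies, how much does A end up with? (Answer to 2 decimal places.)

58.58 hours

Each unit j contributes comes back to j as 7.7 × (j's share), so j prefers to contribute only if that share exceeds 1/7.7 = 0.1299; otherwise keeping the unit dominates.
C and E clear that bar, contributing 42 each; the remaining 7 contribute 0. Total contributed: 84.
A keeps 42 and receives 7.7 × 84 × 1/39 = 16.58 from the shared codebase effort, for a payoff of 58.58.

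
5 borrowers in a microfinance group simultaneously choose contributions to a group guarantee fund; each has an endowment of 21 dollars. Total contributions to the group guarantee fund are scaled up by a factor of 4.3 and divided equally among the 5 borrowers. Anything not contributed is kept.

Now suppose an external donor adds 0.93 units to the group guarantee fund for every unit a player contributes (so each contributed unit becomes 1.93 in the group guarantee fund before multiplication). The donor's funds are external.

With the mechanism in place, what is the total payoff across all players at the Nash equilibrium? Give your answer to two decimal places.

871.40 dollars

With the mechanism, a contributed unit returns 4.3 × 1.93 / 5 = 1.6598 per unit of net cost to the contributor — now above 1 — so contributing fully is weakly dominant for every player.
So the Nash equilibrium is full contribution by all 5; the group earns 4.3 × 1.93 × 105 = 871.40.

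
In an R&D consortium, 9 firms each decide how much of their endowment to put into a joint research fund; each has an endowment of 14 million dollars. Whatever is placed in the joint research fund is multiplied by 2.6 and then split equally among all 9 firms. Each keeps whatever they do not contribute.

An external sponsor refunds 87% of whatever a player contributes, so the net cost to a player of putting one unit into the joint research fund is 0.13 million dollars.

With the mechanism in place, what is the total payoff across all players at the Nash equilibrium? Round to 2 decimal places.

Under the mechanism each unit contributed yields (2.6/9) / 0.13 = 2.2222 back to its contributor per unit of net cost, which exceeds 1, making full contribution the dominant choice for everyone.
So the Nash equilibrium is full contribution by all 9; the group earns 9 × (14 × 0.87 + 2.6 × 14) = 437.22.

437.22 million dollars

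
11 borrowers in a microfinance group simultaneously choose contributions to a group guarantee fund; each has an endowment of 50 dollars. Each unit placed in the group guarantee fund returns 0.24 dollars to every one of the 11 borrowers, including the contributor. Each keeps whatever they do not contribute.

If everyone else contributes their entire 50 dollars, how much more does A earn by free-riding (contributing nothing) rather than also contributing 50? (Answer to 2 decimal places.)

38.00 dollars

Switching from a contribution of 50 to 0 lets A keep an extra 50 dollars, but lowers the group guarantee fund by 50, which costs A their own share of that drop: 0.24 × 50 = 12.00.
Net gain = 50 − 12.00 = 38.00. The private return per contributed unit (0.24) is below 1, so free-riding is indeed the best response regardless of what the others do.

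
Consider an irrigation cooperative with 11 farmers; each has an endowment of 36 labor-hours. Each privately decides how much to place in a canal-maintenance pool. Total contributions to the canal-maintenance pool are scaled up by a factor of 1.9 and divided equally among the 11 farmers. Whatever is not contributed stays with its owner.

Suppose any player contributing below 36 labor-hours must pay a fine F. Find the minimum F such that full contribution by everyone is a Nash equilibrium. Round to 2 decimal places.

29.78 labor-hours

Given the others contribute fully, the best deviation is to contribute 0 (any partial contribution still incurs the fine and gives up units whose private return 0.1727 is below 1).
Deviating from 36 to 0 saves 36 labor-hours but forfeits the deviator's share of the drop in the canal-maintenance pool: 1.9/11 × 36 = 6.22.
So the deviation gain is 36 − 6.22 = 29.78, and the fine must be at least 29.78 labor-hours to wipe it out.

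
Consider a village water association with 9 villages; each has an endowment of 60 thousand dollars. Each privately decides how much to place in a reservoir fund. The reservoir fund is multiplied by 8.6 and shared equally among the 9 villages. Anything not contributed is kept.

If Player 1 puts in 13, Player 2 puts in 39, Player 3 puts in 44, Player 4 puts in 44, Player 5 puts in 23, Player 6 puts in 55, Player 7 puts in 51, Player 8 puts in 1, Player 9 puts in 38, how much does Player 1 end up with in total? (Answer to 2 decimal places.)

341.31 thousand dollars

Total contributed: 13 + 39 + 44 + 44 + 23 + 55 + 51 + 1 + 38 = 308.
Each receives 8.6 × 308 / 9 = 294.31 from the reservoir fund.
Player 1 keeps 60 − 13 = 47, so Player 1's payoff is 47 + 294.31 = 341.31.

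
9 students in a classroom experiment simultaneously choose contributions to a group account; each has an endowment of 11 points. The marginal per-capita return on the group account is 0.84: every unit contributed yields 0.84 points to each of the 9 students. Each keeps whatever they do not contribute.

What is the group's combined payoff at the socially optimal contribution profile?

Each contributed unit returns 7.560 to the group as a whole (0.84 to each of 9 players), which exceeds 1, so the social optimum is full contribution: group total = 7.560 × 99 = 748.44.

748.44 points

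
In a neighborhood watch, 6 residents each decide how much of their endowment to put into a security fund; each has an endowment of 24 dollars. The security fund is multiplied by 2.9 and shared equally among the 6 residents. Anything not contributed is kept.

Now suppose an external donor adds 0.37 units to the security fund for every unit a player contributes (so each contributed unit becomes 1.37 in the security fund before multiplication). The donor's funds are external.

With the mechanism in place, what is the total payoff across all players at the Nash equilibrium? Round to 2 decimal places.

Even with the mechanism, each unit contributed returns only 2.9 × 1.37 / 6 = 0.6622 per unit of net cost, so contributing nothing is still dominant.
Everyone keeps their endowment and the group total is 6 × 24 = 144.

144.00 dollars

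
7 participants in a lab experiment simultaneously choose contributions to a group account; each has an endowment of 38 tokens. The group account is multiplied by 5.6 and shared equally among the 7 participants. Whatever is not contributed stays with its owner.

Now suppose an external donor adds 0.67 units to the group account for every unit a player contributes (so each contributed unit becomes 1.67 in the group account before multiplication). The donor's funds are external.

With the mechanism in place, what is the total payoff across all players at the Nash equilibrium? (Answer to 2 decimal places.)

2487.63 tokens

With the mechanism, a contributed unit returns 5.6 × 1.67 / 7 = 1.3360 per unit of net cost to the contributor — now above 1 — so contributing fully is weakly dominant for every player.
At the Nash equilibrium everyone contributes 38. Group total payoff = 5.6 × 1.67 × 266 = 2487.63.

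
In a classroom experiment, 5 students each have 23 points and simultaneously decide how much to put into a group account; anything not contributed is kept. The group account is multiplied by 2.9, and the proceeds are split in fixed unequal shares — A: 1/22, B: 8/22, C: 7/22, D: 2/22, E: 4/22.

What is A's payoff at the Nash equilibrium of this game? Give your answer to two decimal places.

26.03 points

For player j, contributing a unit is worthwhile iff 2.9 × (j's share) ≥ 1, i.e. iff j's share is at least 0.3448.
B alone (share 8/22) is above the threshold, contributing 23; the remaining 4 contribute 0. Total contributed: 23.
A keeps 23 and receives 2.9 × 23 × 1/22 = 3.03 from the group account, for a payoff of 26.03.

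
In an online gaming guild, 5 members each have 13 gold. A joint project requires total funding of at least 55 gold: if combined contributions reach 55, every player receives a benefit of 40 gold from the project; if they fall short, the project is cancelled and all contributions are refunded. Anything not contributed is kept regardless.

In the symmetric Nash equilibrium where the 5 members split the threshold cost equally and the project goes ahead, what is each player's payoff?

42 gold

Equal share of the threshold: 55/5 = 11.
At this profile no one gains by cutting their contribution: any cut drops the total below 55, the project is cancelled, contributions are refunded, and the deviator ends with 13, which is less than 13 − 11 + 40 = 42. Contributing more than 11 just wastes the excess. So contributing exactly 11 is a best response.
Each player's payoff: 13 − 11 + 40 = 42.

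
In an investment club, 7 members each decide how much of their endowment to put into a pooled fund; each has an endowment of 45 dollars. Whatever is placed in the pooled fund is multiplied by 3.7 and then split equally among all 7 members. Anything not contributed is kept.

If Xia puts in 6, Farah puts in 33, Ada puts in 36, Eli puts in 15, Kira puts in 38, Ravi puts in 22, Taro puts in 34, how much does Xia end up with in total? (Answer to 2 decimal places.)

Total contributed: 6 + 33 + 36 + 15 + 38 + 22 + 34 = 184.
Each receives 3.7 × 184 / 7 = 97.26 from the pooled fund.
Xia keeps 45 − 6 = 39, so Xia's payoff is 39 + 97.26 = 136.26.

136.26 dollars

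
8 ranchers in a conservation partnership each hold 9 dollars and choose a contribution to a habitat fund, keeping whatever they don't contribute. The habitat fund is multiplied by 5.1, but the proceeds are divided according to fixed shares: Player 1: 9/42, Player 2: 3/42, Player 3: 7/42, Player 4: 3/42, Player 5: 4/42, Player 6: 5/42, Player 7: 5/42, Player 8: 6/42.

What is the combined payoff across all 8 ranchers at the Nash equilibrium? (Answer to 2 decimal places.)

A player with share s gets back 5.1·s per unit contributed, so full contribution is dominant for anyone with s > 1/5.1 = 0.1961 and zero contribution is dominant for anyone below.
The only share above 0.1961 is Player 1's 9/42, contributing 9; the remaining 7 contribute 0. Total contributed: 9.
The habitat fund pays out 5.1 × 9 = 45.90 in total (split across the unequal shares, but the aggregate is all that matters for the group sum).
The 7 free-riders keep 9 each, adding 63. Group total = 63 + 45.90 = 108.90.

108.90 dollars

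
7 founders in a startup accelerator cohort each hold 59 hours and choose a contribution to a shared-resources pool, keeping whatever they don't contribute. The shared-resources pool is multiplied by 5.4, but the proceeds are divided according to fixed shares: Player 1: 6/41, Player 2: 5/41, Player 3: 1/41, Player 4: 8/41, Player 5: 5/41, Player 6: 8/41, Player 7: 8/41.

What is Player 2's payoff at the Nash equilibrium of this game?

Player j's private return per contributed unit is 5.4 × (j's share). Contributing is weakly dominant for j when that share is at least 1/5.4 = 0.1852, and contributing 0 is dominant otherwise.
The shares above 0.1852 belong to Player 4, Player 6 and Player 7, contributing 59 each; the remaining 4 contribute 0. Total contributed: 177.
Player 2 keeps 59 and receives 5.4 × 177 × 5/41 = 116.56 from the shared-resources pool, for a payoff of 175.56.

175.56 hours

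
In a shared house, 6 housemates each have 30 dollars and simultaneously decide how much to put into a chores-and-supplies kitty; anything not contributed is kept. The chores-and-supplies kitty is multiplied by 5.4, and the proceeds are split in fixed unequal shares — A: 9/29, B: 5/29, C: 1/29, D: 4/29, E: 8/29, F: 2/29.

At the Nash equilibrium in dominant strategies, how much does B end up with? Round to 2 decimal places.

85.86 dollars

Player j's private return per contributed unit is 5.4 × (j's share). Contributing is weakly dominant for j when that share is at least 1/5.4 = 0.1852, and contributing 0 is dominant otherwise.
The shares above 0.1852 belong to A and E, contributing 30 each; the remaining 4 contribute 0. Total contributed: 60.
B keeps 30 and receives 5.4 × 60 × 5/29 = 55.86 from the chores-and-supplies kitty, for a payoff of 85.86.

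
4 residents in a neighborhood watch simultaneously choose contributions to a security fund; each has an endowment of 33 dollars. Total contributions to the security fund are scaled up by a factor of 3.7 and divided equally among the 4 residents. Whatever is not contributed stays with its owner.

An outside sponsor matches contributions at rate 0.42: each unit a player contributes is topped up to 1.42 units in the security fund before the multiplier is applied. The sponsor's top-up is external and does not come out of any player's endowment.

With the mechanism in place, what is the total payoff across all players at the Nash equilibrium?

With the mechanism, a contributed unit returns 3.7 × 1.42 / 4 = 1.3135 per unit of net cost to the contributor — now above 1 — so contributing fully is weakly dominant for every player.
So the Nash equilibrium is full contribution by all 4; the group earns 3.7 × 1.42 × 132 = 693.53.

693.53 dollars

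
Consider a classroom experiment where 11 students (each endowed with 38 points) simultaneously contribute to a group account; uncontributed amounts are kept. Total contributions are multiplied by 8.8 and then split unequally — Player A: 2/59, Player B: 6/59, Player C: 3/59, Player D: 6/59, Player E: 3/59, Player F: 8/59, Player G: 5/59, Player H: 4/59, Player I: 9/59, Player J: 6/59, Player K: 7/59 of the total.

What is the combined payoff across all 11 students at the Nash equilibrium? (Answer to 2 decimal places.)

Player j's private return per contributed unit is 8.8 × (j's share). Contributing is weakly dominant for j when that share is at least 1/8.8 = 0.1136, and contributing 0 is dominant otherwise.
The shares above 0.1136 belong to Player F, Player I and Player K, contributing 38 each; the remaining 8 contribute 0. Total contributed: 114.
The group account pays out 8.8 × 114 = 1003.20 in total (split across the unequal shares, but the aggregate is all that matters for the group sum).
The 8 free-riders keep 38 each, adding 304. Group total = 304 + 1003.20 = 1307.20.

1307.20 points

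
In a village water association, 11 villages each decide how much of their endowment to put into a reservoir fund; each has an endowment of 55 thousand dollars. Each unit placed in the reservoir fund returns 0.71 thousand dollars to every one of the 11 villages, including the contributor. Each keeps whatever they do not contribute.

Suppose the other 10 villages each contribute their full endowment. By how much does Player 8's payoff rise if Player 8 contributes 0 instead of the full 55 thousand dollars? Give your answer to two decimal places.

15.95 thousand dollars

Switching from a contribution of 55 to 0 lets Player 8 keep an extra 55 thousand dollars, but lowers the reservoir fund by 55, which costs Player 8 their own share of that drop: 0.71 × 55 = 39.05.
Net gain = 55 − 39.05 = 15.95. The private return per contributed unit (0.71) is below 1, so free-riding is indeed the best response regardless of what the others do.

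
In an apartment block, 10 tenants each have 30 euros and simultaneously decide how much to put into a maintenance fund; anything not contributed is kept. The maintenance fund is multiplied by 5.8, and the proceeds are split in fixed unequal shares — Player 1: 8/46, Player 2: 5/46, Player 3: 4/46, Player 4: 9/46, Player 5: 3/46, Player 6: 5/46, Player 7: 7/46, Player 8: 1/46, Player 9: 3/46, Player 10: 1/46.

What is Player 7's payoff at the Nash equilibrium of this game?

A player with share s gets back 5.8·s per unit contributed, so full contribution is dominant for anyone with s > 1/5.8 = 0.1724 and zero contribution is dominant for anyone below.
Player 1 and Player 4 clear that bar, contributing 30 each; the remaining 8 contribute 0. Total contributed: 60.
Player 7 keeps 30 and receives 5.8 × 60 × 7/46 = 52.96 from the maintenance fund, for a payoff of 82.96.

82.96 euros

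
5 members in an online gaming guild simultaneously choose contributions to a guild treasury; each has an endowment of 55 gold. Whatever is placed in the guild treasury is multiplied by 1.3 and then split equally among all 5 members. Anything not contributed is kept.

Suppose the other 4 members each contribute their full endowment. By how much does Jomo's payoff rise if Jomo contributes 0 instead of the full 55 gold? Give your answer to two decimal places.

Switching from a contribution of 55 to 0 lets Jomo keep an extra 55 gold, but lowers the guild treasury by 55, which costs Jomo their own share of that drop: 1.3/5 × 55 = 14.30.
Net gain = 55 − 14.30 = 40.70. The private return per contributed unit (0.2600) is below 1, so free-riding is indeed the best response regardless of what the others do.

40.70 gold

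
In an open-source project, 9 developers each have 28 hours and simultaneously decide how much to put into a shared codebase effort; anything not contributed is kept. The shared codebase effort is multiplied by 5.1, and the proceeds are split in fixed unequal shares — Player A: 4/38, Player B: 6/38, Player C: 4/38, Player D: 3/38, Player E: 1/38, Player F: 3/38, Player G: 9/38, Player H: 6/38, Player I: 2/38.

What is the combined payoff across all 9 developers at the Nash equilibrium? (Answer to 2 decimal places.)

366.80 hours

A player with share s gets back 5.1·s per unit contributed, so full contribution is dominant for anyone with s > 1/5.1 = 0.1961 and zero contribution is dominant for anyone below.
Only Player G (9/38) clears that bar, contributing 28; the remaining 8 contribute 0. Total contributed: 28.
The shared codebase effort pays out 5.1 × 28 = 142.80 in total (split across the unequal shares, but the aggregate is all that matters for the group sum).
The 8 free-riders keep 28 each, adding 224. Group total = 224 + 142.80 = 366.80.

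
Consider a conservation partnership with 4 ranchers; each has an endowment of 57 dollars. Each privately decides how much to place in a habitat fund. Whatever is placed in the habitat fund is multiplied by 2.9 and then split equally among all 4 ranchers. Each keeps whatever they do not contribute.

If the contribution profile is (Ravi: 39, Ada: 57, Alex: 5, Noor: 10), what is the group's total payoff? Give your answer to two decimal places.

Total contributed: 39 + 57 + 5 + 10 = 111; total kept: 4 × 57 − 111 = 117.
The habitat fund pays out 2.9 × 111 = 321.90 in aggregate.
Group total = 117 + 321.90 = 438.90.

438.90 dollars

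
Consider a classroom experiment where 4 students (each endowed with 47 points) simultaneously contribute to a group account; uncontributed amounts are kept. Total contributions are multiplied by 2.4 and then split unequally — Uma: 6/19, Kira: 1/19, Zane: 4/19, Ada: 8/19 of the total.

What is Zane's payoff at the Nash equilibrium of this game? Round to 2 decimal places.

A player with share s gets back 2.4·s per unit contributed, so full contribution is dominant for anyone with s > 1/2.4 = 0.4167 and zero contribution is dominant for anyone below.
Ada alone (share 8/19) is above the threshold, contributing 47; the remaining 3 contribute 0. Total contributed: 47.
Zane keeps 47 and receives 2.4 × 47 × 4/19 = 23.75 from the group account, for a payoff of 70.75.

70.75 points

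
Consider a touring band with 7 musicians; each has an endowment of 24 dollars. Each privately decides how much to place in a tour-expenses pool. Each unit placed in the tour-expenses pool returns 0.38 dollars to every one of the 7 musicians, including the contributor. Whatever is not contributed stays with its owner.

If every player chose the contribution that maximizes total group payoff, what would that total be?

Each contributed unit returns 2.660 to the group as a whole (0.38 to each of 7 players), which exceeds 1, so the social optimum is full contribution: group total = 2.660 × 168 = 446.88.

446.88 dollars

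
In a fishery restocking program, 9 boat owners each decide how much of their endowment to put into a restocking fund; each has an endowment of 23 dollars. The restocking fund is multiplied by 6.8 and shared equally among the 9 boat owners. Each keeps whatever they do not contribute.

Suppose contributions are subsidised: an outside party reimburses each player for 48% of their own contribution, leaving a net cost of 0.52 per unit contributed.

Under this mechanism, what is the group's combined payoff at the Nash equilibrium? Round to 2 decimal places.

1506.96 dollars

Under the mechanism each unit contributed yields (6.8/9) / 0.52 = 1.4530 back to its contributor per unit of net cost, which exceeds 1, making full contribution the dominant choice for everyone.
At the Nash equilibrium everyone contributes 23. Group total payoff = 9 × (23 × 0.48 + 6.8 × 23) = 1506.96.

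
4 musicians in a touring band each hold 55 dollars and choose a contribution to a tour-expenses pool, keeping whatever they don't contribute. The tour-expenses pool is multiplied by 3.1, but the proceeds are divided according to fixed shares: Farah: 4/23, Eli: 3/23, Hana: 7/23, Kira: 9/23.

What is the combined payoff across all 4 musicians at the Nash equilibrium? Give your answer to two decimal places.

A player with share s gets back 3.1·s per unit contributed, so full contribution is dominant for anyone with s > 1/3.1 = 0.3226 and zero contribution is dominant for anyone below.
The only share above 0.3226 is Kira's 9/23, contributing 55; the remaining 3 contribute 0. Total contributed: 55.
The tour-expenses pool pays out 3.1 × 55 = 170.50 in total (split across the unequal shares, but the aggregate is all that matters for the group sum).
The 3 free-riders keep 55 each, adding 165. Group total = 165 + 170.50 = 335.50.

335.50 dollars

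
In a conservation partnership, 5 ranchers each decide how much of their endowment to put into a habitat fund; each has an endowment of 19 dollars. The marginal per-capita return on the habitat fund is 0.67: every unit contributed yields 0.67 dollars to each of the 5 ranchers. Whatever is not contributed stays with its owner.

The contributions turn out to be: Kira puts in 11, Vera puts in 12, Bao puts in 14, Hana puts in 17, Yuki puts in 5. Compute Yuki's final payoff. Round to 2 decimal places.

Total contributed: 11 + 12 + 14 + 17 + 5 = 59.
Each receives 0.67 × 59 = 39.53 from the habitat fund.
Yuki keeps 19 − 5 = 14, so Yuki's payoff is 14 + 39.53 = 53.53.

53.53 dollars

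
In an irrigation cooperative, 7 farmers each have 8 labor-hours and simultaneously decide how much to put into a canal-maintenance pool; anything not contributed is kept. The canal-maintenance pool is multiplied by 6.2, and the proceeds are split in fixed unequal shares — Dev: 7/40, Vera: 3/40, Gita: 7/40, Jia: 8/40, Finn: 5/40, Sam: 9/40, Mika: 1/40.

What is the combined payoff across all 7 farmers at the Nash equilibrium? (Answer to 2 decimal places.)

222.40 labor-hours

A player with share s gets back 6.2·s per unit contributed, so full contribution is dominant for anyone with s > 1/6.2 = 0.1613 and zero contribution is dominant for anyone below.
The shares above 0.1613 belong to Dev, Gita, Jia and Sam, contributing 8 each; the remaining 3 contribute 0. Total contributed: 32.
The canal-maintenance pool pays out 6.2 × 32 = 198.40 in total (split across the unequal shares, but the aggregate is all that matters for the group sum).
The 3 free-riders keep 8 each, adding 24. Group total = 24 + 198.40 = 222.40.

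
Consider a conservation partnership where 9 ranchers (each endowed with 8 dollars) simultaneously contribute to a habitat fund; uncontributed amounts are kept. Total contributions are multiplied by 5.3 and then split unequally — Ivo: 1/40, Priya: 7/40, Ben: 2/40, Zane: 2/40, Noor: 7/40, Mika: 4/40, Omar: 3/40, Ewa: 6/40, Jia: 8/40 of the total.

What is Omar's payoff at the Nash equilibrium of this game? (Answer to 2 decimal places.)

11.18 dollars

A player with share s gets back 5.3·s per unit contributed, so full contribution is dominant for anyone with s > 1/5.3 = 0.1887 and zero contribution is dominant for anyone below.
Jia alone (share 8/40) is above the threshold, contributing 8; the remaining 8 contribute 0. Total contributed: 8.
Omar keeps 8 and receives 5.3 × 8 × 3/40 = 3.18 from the habitat fund, for a payoff of 11.18.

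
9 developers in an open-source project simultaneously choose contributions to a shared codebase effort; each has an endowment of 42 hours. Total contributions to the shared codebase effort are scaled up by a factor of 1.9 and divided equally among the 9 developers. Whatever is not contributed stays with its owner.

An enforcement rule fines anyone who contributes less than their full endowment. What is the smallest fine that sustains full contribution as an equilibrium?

Given the others contribute fully, the best deviation is to contribute 0 (any partial contribution still incurs the fine and gives up units whose private return 0.2111 is below 1).
Deviating from 42 to 0 saves 42 hours but forfeits the deviator's share of the drop in the shared codebase effort: 1.9/9 × 42 = 8.87.
So the deviation gain is 42 − 8.87 = 33.13, and the fine must be at least 33.13 hours to wipe it out.

33.13 hours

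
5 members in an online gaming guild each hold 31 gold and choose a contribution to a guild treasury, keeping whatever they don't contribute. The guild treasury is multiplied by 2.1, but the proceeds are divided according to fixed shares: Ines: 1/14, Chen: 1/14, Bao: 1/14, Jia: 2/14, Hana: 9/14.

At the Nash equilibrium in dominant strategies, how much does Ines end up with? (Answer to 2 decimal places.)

For player j, contributing a unit is worthwhile iff 2.1 × (j's share) ≥ 1, i.e. iff j's share is at least 0.4762.
The only share above 0.4762 is Hana's 9/14, contributing 31; the remaining 4 contribute 0. Total contributed: 31.
Ines keeps 31 and receives 2.1 × 31 × 1/14 = 4.65 from the guild treasury, for a payoff of 35.65.

35.65 gold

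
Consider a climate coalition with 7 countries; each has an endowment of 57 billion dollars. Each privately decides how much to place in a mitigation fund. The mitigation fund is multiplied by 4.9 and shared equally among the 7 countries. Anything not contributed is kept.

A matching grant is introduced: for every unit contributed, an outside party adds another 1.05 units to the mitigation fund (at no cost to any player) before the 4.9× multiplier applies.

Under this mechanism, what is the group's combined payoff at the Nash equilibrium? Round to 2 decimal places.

Under the mechanism each unit contributed yields 4.9 × 2.05 / 7 = 1.4350 back to its contributor per unit of net cost, which exceeds 1, making full contribution the dominant choice for everyone.
So the Nash equilibrium is full contribution by all 7; the group earns 4.9 × 2.05 × 399 = 4007.96.

4007.96 billion dollars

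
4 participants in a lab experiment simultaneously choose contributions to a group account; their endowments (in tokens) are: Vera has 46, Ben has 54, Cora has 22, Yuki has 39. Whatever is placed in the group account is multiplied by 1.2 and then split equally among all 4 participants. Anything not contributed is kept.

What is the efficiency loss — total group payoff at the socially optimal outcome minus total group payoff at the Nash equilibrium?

32.20 tokens

The private return per contributed unit is 1.2/4 = 0.3000 < 1 for every player regardless of endowment, so the Nash equilibrium is zero contribution and the group total is Σ E_j = 46 + 54 + 22 + 39 = 161.
Each contributed unit returns 1.200 to the group, so the social optimum is full contribution by everyone: group total = 1.200 × 161 = 193.20.
Efficiency loss = (1.200 − 1) × 161 = 32.20.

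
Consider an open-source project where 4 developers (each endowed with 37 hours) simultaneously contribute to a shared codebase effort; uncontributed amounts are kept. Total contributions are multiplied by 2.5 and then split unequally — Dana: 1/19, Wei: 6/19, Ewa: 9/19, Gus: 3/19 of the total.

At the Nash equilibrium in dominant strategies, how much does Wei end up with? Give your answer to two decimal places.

A player with share s gets back 2.5·s per unit contributed, so full contribution is dominant for anyone with s > 1/2.5 = 0.4000 and zero contribution is dominant for anyone below.
Only Ewa (9/19) clears that bar, contributing 37; the remaining 3 contribute 0. Total contributed: 37.
Wei keeps 37 and receives 2.5 × 37 × 6/19 = 29.21 from the shared codebase effort, for a payoff of 66.21.

66.21 hours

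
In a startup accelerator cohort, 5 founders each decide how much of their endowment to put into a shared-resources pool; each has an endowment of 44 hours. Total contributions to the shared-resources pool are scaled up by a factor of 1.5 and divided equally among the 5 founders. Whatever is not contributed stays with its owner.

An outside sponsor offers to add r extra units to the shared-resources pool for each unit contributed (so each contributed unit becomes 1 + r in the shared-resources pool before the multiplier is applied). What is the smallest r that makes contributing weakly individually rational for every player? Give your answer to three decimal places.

2.333

With matching at rate r, one contributed unit becomes (1 + r) in the shared-resources pool and returns 1.5 × (1 + r) / 5 to the contributor.
Setting this equal to 1: 1 + r = 5/1.5 = 3.3333.
So the minimum matching rate is r = 3.3333 − 1 = 2.333.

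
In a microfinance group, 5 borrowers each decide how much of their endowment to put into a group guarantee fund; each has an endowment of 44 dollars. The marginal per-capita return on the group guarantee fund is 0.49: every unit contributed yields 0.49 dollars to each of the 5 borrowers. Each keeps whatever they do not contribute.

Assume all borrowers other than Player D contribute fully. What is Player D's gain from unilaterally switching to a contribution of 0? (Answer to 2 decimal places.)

Switching from a contribution of 44 to 0 lets Player D keep an extra 44 dollars, but lowers the group guarantee fund by 44, which costs Player D their own share of that drop: 0.49 × 44 = 21.56.
Net gain = 44 − 21.56 = 22.44. The private return per contributed unit (0.49) is below 1, so free-riding is indeed the best response regardless of what the others do.

22.44 dollars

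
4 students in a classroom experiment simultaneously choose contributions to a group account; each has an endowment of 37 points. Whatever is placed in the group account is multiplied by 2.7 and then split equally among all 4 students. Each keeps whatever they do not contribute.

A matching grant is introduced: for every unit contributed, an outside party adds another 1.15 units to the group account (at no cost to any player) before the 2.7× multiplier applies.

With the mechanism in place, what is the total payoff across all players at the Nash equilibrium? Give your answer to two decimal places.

With the mechanism, a contributed unit returns 2.7 × 2.15 / 4 = 1.4513 per unit of net cost to the contributor — now above 1 — so contributing fully is weakly dominant for every player.
At the Nash equilibrium everyone contributes 37. Group total payoff = 2.7 × 2.15 × 148 = 859.14.

859.14 points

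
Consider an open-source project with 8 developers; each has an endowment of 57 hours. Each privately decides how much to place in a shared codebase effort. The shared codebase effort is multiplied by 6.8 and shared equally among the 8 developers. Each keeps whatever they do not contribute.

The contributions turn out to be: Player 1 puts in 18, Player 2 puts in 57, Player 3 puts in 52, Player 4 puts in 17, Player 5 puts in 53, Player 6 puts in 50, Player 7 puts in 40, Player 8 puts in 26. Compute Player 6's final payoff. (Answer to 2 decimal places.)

273.05 hours

Total contributed: 18 + 57 + 52 + 17 + 53 + 50 + 40 + 26 = 313.
Each receives 6.8 × 313 / 8 = 266.05 from the shared codebase effort.
Player 6 keeps 57 − 50 = 7, so Player 6's payoff is 7 + 266.05 = 273.05.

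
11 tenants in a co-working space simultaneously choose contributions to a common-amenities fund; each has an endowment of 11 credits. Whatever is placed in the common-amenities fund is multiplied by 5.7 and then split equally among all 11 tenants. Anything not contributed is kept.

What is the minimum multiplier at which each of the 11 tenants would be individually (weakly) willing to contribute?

11

A contributed unit returns (multiplier)/11 to its contributor.
This reaches 1 exactly when the multiplier is 11.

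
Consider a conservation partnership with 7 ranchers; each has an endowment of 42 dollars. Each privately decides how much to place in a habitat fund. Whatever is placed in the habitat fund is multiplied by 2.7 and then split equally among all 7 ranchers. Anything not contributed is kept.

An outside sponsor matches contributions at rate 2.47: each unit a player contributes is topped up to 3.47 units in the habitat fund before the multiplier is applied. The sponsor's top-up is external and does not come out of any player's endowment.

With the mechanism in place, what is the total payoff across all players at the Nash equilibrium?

2754.49 dollars

Under the mechanism each unit contributed yields 2.7 × 3.47 / 7 = 1.3384 back to its contributor per unit of net cost, which exceeds 1, making full contribution the dominant choice for everyone.
At the Nash equilibrium everyone contributes 42. Group total payoff = 2.7 × 3.47 × 294 = 2754.49.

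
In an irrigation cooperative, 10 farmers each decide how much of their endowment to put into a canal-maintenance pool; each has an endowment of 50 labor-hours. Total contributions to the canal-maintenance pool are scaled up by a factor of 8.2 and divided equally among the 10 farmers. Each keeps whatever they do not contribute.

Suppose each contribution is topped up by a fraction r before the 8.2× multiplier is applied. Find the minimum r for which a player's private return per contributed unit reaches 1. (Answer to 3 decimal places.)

0.220

With matching at rate r, one contributed unit becomes (1 + r) in the canal-maintenance pool and returns 8.2 × (1 + r) / 10 to the contributor.
Setting this equal to 1: 1 + r = 10/8.2 = 1.2195.
So the minimum matching rate is r = 1.2195 − 1 = 0.220.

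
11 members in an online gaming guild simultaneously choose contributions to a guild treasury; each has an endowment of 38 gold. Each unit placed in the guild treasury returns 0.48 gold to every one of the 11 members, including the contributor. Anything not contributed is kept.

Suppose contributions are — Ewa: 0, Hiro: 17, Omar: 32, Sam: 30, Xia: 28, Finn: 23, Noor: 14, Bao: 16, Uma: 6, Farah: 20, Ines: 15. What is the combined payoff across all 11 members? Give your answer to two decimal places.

Total contributed: 0 + 17 + 32 + 30 + 28 + 23 + 14 + 16 + 6 + 20 + 15 = 201; total kept: 11 × 38 − 201 = 217.
The guild treasury pays out 0.48 × 11 × 201 = 1061.28 in aggregate.
Group total = 217 + 1061.28 = 1278.28.

1278.28 gold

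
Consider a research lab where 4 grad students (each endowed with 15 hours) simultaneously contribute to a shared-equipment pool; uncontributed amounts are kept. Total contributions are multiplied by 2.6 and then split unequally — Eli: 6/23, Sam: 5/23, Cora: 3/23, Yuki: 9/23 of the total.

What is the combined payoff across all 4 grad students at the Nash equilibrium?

84.00 hours

For player j, contributing a unit is worthwhile iff 2.6 × (j's share) ≥ 1, i.e. iff j's share is at least 0.3846.
Yuki alone (share 9/23) is above the threshold, contributing 15; the remaining 3 contribute 0. Total contributed: 15.
The shared-equipment pool pays out 2.6 × 15 = 39.00 in total (split across the unequal shares, but the aggregate is all that matters for the group sum).
The 3 free-riders keep 15 each, adding 45. Group total = 45 + 39.00 = 84.00.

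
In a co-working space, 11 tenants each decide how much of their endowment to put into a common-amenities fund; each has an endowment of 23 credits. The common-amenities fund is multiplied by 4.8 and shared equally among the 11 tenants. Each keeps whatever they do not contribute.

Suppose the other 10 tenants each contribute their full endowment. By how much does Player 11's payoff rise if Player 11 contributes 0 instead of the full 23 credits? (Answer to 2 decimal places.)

Switching from a contribution of 23 to 0 lets Player 11 keep an extra 23 credits, but lowers the common-amenities fund by 23, which costs Player 11 their own share of that drop: 4.8/11 × 23 = 10.04.
Net gain = 23 − 10.04 = 12.96. The private return per contributed unit (0.4364) is below 1, so free-riding is indeed the best response regardless of what the others do.

12.96 credits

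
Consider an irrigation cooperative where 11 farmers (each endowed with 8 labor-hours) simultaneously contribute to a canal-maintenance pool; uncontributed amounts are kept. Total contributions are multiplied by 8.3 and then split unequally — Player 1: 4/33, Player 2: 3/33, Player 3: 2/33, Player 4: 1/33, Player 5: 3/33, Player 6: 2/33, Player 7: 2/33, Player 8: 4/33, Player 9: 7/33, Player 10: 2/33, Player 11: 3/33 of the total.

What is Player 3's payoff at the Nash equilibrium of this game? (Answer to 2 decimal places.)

A player with share s gets back 8.3·s per unit contributed, so full contribution is dominant for anyone with s > 1/8.3 = 0.1205 and zero contribution is dominant for anyone below.
The shares above 0.1205 belong to Player 1, Player 8 and Player 9, contributing 8 each; the remaining 8 contribute 0. Total contributed: 24.
Player 3 keeps 8 and receives 8.3 × 24 × 2/33 = 12.07 from the canal-maintenance pool, for a payoff of 20.07.

20.07 labor-hours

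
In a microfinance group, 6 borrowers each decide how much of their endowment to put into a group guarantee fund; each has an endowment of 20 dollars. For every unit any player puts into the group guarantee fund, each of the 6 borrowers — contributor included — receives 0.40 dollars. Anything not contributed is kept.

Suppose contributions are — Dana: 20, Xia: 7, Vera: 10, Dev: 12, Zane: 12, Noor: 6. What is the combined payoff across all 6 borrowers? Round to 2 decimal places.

213.80 dollars

Total contributed: 20 + 7 + 10 + 12 + 12 + 6 = 67; total kept: 6 × 20 − 67 = 53.
The group guarantee fund pays out 0.40 × 6 × 67 = 160.80 in aggregate.
Group total = 53 + 160.80 = 213.80.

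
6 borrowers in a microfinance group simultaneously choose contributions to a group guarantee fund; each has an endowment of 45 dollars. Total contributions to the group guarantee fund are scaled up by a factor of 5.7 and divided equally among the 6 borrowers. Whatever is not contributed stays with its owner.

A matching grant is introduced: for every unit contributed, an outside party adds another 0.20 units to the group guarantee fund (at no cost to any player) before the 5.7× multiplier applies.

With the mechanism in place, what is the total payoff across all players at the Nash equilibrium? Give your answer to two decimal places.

1846.80 dollars

With the mechanism, a contributed unit returns 5.7 × 1.20 / 6 = 1.1400 per unit of net cost to the contributor — now above 1 — so contributing fully is weakly dominant for every player.
At the Nash equilibrium everyone contributes 45. Group total payoff = 5.7 × 1.20 × 270 = 1846.80.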